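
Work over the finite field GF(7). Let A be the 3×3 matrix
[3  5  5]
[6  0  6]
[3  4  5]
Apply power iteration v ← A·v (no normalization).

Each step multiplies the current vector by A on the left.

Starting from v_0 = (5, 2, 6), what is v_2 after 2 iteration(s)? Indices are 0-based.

v_2 = (4, 4, 1)

v_0 = (5, 2, 6).
v_1 = A·v_0 = (6, 3, 4).
v_2 = A·v_1 = (4, 4, 1).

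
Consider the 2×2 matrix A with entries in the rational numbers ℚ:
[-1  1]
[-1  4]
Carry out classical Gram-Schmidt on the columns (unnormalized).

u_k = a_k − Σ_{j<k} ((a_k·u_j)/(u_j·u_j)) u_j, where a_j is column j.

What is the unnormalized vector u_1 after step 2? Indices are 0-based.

Step 1: u_0 = a_0 = (-1, -1).
Step 2: u_1 = a_1 − (-5/2)·u_0 = (-3/2, 3/2).

u_1 = (-3/2, 3/2)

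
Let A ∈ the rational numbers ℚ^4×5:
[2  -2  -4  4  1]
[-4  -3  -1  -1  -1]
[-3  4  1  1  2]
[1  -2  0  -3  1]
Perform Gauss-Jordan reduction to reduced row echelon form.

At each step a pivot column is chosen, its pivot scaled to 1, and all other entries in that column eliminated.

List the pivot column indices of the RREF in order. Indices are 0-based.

step 1: normalize row 0 (÷2) = (1, -1, -2, 2, 1/2)
  row 1: subtract -4×row0 = (0, -7, -9, 7, 1)
  row 2: subtract -3×row0 = (0, 1, -5, 7, 7/2)
  row 3: subtract 1×row0 = (0, -1, 2, -5, 1/2)
step 2: normalize row 1 (÷-7) = (0, 1, 9/7, -1, -1/7)
  row 0: subtract -1×row1 = (1, 0, -5/7, 1, 5/14)
  row 2: subtract 1×row1 = (0, 0, -44/7, 8, 51/14)
  row 3: subtract -1×row1 = (0, 0, 23/7, -6, 5/14)
step 3: normalize row 2 (÷-44/7) = (0, 0, 1, -14/11, -51/88)
  row 0: subtract -5/7×row2 = (1, 0, 0, 1/11, -5/88)
  row 1: subtract 9/7×row2 = (0, 1, 0, 7/11, 53/88)
  row 3: subtract 23/7×row2 = (0, 0, 0, -20/11, 199/88)
step 4: normalize row 3 (÷-20/11) = (0, 0, 0, 1, -199/160)
  row 0: subtract 1/11×row3 = (1, 0, 0, 0, 9/160)
  row 1: subtract 7/11×row3 = (0, 1, 0, 0, 223/160)
  row 2: subtract -14/11×row3 = (0, 0, 1, 0, -173/80)

pivot columns: 0, 1, 2, 3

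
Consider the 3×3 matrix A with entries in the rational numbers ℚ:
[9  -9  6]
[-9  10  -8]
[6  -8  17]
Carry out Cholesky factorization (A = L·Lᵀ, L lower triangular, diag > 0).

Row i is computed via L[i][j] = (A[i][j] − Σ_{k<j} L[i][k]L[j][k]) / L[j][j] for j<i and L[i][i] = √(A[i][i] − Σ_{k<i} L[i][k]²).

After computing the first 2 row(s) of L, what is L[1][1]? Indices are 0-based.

L[1][1] = 1

Step 1: L[0][0] = √(9) = 3.
  L[1][0] = (-9) / L[0][0] = -3.
Step 2: L[1][1] = √(1) = 1.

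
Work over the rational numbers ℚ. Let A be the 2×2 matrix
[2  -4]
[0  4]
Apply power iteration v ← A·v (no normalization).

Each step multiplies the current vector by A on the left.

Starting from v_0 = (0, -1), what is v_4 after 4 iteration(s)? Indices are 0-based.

v_0 = (0, -1).
v_1 = A·v_0 = (4, -4).
v_2 = A·v_1 = (24, -16).
v_3 = A·v_2 = (112, -64).
v_4 = A·v_3 = (480, -256).

v_4 = (480, -256)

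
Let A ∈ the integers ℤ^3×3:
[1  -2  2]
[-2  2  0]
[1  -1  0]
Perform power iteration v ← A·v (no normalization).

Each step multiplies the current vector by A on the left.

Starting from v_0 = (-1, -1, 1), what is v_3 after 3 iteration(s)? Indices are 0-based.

v_0 = (-1, -1, 1).
v_1 = A·v_0 = (3, 0, 0).
v_2 = A·v_1 = (3, -6, 3).
v_3 = A·v_2 = (21, -18, 9).

v_3 = (21, -18, 9)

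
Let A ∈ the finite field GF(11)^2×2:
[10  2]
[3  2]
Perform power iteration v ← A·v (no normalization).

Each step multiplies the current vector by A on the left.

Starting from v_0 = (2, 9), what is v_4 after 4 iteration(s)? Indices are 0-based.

v_0 = (2, 9).
v_1 = A·v_0 = (5, 2).
v_2 = A·v_1 = (10, 8).
v_3 = A·v_2 = (6, 2).
v_4 = A·v_3 = (9, 0).

v_4 = (9, 0)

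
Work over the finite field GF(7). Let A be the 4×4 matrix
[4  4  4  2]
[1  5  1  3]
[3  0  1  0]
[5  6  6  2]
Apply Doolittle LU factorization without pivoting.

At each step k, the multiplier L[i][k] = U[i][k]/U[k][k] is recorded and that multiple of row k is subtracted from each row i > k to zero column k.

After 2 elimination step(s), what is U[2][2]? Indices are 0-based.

[col 0] pivot 4
  R1 -= 2*R0 → (0, 4, 0, 6)  (L[1][0] := 2)
  R2 -= 6*R0 → (0, 4, 5, 2)  (L[2][0] := 6)
  R3 -= 3*R0 → (0, 1, 1, 3)  (L[3][0] := 3)
[col 1] pivot 4
  R2 -= 1*R1 → (0, 0, 5, 3)  (L[2][1] := 1)
  R3 -= 2*R1 → (0, 0, 1, 5)  (L[3][1] := 2)

U[2][2] = 5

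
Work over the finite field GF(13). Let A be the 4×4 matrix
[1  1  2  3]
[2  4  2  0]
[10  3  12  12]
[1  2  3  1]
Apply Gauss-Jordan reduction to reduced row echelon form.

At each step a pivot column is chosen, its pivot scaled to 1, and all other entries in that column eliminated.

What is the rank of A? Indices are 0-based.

step 1: normalize row 0 (÷1) = (1, 1, 2, 3)
  row 1: subtract 2×row0 = (0, 2, 11, 7)
  row 2: subtract 10×row0 = (0, 6, 5, 8)
  row 3: subtract 1×row0 = (0, 1, 1, 11)
step 2: normalize row 1 (÷2) = (0, 1, 12, 10)
  row 0: subtract 1×row1 = (1, 0, 3, 6)
  row 2: subtract 6×row1 = (0, 0, 11, 0)
  row 3: subtract 1×row1 = (0, 0, 2, 1)
step 3: normalize row 2 (÷11) = (0, 0, 1, 0)
  row 0: subtract 3×row2 = (1, 0, 0, 6)
  row 1: subtract 12×row2 = (0, 1, 0, 10)
  row 3: subtract 2×row2 = (0, 0, 0, 1)
step 4: normalize row 3 (÷1) = (0, 0, 0, 1)
  row 0: subtract 6×row3 = (1, 0, 0, 0)
  row 1: subtract 10×row3 = (0, 1, 0, 0)

rank = 4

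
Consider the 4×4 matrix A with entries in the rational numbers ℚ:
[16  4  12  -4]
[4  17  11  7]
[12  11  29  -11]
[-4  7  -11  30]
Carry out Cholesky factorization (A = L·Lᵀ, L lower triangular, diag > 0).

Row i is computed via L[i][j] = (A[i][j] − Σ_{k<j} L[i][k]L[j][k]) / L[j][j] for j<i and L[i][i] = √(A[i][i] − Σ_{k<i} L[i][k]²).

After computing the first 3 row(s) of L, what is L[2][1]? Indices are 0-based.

L[2][1] = 2

Step 1: L[0][0] = √(16) = 4.
  L[1][0] = (4) / L[0][0] = 1.
Step 2: L[1][1] = √(16) = 4.
  L[2][0] = (12) / L[0][0] = 3.
  L[2][1] = (8) / L[1][1] = 2.
Step 3: L[2][2] = √(16) = 4.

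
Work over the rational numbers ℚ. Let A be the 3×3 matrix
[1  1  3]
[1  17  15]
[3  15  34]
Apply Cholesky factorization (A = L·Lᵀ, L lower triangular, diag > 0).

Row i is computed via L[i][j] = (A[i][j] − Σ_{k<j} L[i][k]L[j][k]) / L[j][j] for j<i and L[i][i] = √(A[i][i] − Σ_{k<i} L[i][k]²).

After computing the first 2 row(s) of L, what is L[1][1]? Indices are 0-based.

Step 1: L[0][0] = √(1) = 1.
  L[1][0] = (1) / L[0][0] = 1.
Step 2: L[1][1] = √(16) = 4.

L[1][1] = 4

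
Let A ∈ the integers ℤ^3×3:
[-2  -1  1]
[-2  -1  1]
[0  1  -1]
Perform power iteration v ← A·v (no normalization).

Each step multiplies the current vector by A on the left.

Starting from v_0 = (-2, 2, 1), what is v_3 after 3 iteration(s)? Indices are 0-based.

v_0 = (-2, 2, 1).
v_1 = A·v_0 = (3, 3, 1).
v_2 = A·v_1 = (-8, -8, 2).
v_3 = A·v_2 = (26, 26, -10).

v_3 = (26, 26, -10)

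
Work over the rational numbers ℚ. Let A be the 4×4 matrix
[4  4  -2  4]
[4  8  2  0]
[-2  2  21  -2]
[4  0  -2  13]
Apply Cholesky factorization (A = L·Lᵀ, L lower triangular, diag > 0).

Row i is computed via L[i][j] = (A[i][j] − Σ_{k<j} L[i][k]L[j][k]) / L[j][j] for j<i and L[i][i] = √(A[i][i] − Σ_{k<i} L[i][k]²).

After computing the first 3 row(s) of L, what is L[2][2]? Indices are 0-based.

Step 1: L[0][0] = √(4) = 2.
  L[1][0] = (4) / L[0][0] = 2.
Step 2: L[1][1] = √(4) = 2.
  L[2][0] = (-2) / L[0][0] = -1.
  L[2][1] = (4) / L[1][1] = 2.
Step 3: L[2][2] = √(16) = 4.

L[2][2] = 4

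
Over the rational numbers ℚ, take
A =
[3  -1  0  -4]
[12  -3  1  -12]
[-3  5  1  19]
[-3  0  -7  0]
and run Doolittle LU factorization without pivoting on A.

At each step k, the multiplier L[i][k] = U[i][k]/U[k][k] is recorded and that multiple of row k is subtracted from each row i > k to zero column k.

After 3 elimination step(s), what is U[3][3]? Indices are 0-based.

[col 0] pivot 3
  R1 -= 4*R0 → (0, 1, 1, 4)  (L[1][0] := 4)
  R2 -= -1*R0 → (0, 4, 1, 15)  (L[2][0] := -1)
  R3 -= -1*R0 → (0, -1, -7, -4)  (L[3][0] := -1)
[col 1] pivot 1
  R2 -= 4*R1 → (0, 0, -3, -1)  (L[2][1] := 4)
  R3 -= -1*R1 → (0, 0, -6, 0)  (L[3][1] := -1)
[col 2] pivot -3
  R3 -= 2*R2 → (0, 0, 0, 2)  (L[3][2] := 2)

U[3][3] = 2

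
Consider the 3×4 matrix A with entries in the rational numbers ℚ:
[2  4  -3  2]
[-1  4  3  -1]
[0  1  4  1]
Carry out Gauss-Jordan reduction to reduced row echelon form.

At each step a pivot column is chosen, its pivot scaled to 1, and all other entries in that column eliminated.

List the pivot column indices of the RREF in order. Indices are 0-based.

pivot columns: 0, 1, 2

pivot(0,0)=2: scale R0 → (1, 2, -3/2, 1)
  clear (1,0): R1 −= (-1)R0 → (0, 6, 3/2, 0)
pivot(1,1)=6: scale R1 → (0, 1, 1/4, 0)
  clear (0,1): R0 −= (2)R1 → (1, 0, -2, 1)
  clear (2,1): R2 −= (1)R1 → (0, 0, 15/4, 1)
pivot(2,2)=15/4: scale R2 → (0, 0, 1, 4/15)
  clear (0,2): R0 −= (-2)R2 → (1, 0, 0, 23/15)
  clear (1,2): R1 −= (1/4)R2 → (0, 1, 0, -1/15)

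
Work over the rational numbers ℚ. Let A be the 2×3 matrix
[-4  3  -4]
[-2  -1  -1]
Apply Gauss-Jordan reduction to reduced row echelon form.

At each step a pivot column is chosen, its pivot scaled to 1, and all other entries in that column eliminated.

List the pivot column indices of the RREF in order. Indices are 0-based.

pivot columns: 0, 1

[1] R0 /= -4  ⇒  (1, -3/4, 1)
     R1 -= -2·R0  ⇒  (0, -5/2, 1)
[2] R1 /= -5/2  ⇒  (0, 1, -2/5)
     R0 -= -3/4·R1  ⇒  (1, 0, 7/10)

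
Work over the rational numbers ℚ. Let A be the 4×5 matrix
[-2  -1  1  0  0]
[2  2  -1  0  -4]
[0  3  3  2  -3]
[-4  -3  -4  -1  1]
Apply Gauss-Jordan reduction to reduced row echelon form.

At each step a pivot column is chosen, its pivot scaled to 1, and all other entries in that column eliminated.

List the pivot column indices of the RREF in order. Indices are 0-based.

pivot columns: 0, 1, 2, 3

[1] R0 /= -2  ⇒  (1, 1/2, -1/2, 0, 0)
     R1 -= 2·R0  ⇒  (0, 1, 0, 0, -4)
     R3 -= -4·R0  ⇒  (0, -1, -6, -1, 1)
[2] R1 /= 1  ⇒  (0, 1, 0, 0, -4)
     R0 -= 1/2·R1  ⇒  (1, 0, -1/2, 0, 2)
     R2 -= 3·R1  ⇒  (0, 0, 3, 2, 9)
     R3 -= -1·R1  ⇒  (0, 0, -6, -1, -3)
[3] R2 /= 3  ⇒  (0, 0, 1, 2/3, 3)
     R0 -= -1/2·R2  ⇒  (1, 0, 0, 1/3, 7/2)
     R3 -= -6·R2  ⇒  (0, 0, 0, 3, 15)
[4] R3 /= 3  ⇒  (0, 0, 0, 1, 5)
     R0 -= 1/3·R3  ⇒  (1, 0, 0, 0, 11/6)
     R2 -= 2/3·R3  ⇒  (0, 0, 1, 0, -1/3)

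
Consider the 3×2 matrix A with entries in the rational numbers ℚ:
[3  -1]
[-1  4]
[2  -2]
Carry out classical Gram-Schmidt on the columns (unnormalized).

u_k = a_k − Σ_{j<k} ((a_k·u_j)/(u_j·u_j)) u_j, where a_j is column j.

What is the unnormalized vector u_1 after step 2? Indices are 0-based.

u_1 = (19/14, 45/14, -3/7)

Step 1: u_0 = a_0 = (3, -1, 2).
Step 2: u_1 = a_1 − (-11/14)·u_0 = (19/14, 45/14, -3/7).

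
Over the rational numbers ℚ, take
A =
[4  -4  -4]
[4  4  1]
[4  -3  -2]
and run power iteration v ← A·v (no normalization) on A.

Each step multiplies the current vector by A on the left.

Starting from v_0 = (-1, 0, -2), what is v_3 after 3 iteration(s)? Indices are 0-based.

v_0 = (-1, 0, -2).
v_1 = A·v_0 = (4, -6, 0).
v_2 = A·v_1 = (40, -8, 34).
v_3 = A·v_2 = (56, 162, 116).

v_3 = (56, 162, 116)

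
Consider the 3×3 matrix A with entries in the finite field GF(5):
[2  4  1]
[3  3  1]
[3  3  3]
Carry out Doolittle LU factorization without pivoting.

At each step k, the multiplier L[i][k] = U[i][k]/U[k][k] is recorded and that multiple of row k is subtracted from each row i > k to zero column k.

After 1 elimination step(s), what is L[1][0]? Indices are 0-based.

L[1][0] = 4

k=0: U[0][0]=2
  eliminate (1,0): mult=4, new row 1: (0, 2, 2); set L[1][0]=4
  eliminate (2,0): mult=4, new row 2: (0, 2, 4); set L[2][0]=4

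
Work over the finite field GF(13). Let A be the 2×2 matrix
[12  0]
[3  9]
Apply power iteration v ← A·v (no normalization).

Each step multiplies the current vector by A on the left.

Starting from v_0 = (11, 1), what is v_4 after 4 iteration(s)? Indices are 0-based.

v_0 = (11, 1).
v_1 = A·v_0 = (2, 3).
v_2 = A·v_1 = (11, 7).
v_3 = A·v_2 = (2, 5).
v_4 = A·v_3 = (11, 12).

v_4 = (11, 12)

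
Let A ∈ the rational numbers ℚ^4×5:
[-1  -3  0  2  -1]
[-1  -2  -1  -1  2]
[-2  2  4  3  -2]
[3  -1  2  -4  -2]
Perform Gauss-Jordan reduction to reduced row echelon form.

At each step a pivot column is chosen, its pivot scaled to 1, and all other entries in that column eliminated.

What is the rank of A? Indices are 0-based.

rank = 4

[1] R0 /= -1  ⇒  (1, 3, 0, -2, 1)
     R1 -= -1·R0  ⇒  (0, 1, -1, -3, 3)
     R2 -= -2·R0  ⇒  (0, 8, 4, -1, 0)
     R3 -= 3·R0  ⇒  (0, -10, 2, 2, -5)
[2] R1 /= 1  ⇒  (0, 1, -1, -3, 3)
     R0 -= 3·R1  ⇒  (1, 0, 3, 7, -8)
     R2 -= 8·R1  ⇒  (0, 0, 12, 23, -24)
     R3 -= -10·R1  ⇒  (0, 0, -8, -28, 25)
[3] R2 /= 12  ⇒  (0, 0, 1, 23/12, -2)
     R0 -= 3·R2  ⇒  (1, 0, 0, 5/4, -2)
     R1 -= -1·R2  ⇒  (0, 1, 0, -13/12, 1)
     R3 -= -8·R2  ⇒  (0, 0, 0, -38/3, 9)
[4] R3 /= -38/3  ⇒  (0, 0, 0, 1, -27/38)
     R0 -= 5/4·R3  ⇒  (1, 0, 0, 0, -169/152)
     R1 -= -13/12·R3  ⇒  (0, 1, 0, 0, 35/152)
     R2 -= 23/12·R3  ⇒  (0, 0, 1, 0, -97/152)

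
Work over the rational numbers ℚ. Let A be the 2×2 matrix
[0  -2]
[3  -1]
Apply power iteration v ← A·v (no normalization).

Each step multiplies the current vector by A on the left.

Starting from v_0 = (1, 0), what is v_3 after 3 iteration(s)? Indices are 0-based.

v_0 = (1, 0).
v_1 = A·v_0 = (0, 3).
v_2 = A·v_1 = (-6, -3).
v_3 = A·v_2 = (6, -15).

v_3 = (6, -15)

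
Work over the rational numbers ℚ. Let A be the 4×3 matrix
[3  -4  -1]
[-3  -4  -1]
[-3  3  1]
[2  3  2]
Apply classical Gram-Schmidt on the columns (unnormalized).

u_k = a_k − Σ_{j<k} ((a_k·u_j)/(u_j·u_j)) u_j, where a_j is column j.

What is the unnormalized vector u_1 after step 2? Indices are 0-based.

Step 1: u_0 = a_0 = (3, -3, -3, 2).
Step 2: u_1 = a_1 − (-3/31)·u_0 = (-115/31, -133/31, 84/31, 99/31).

u_1 = (-115/31, -133/31, 84/31, 99/31)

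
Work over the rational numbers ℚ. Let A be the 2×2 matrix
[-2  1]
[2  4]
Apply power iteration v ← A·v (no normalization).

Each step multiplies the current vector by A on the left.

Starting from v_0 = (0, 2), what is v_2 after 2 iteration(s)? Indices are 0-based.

v_0 = (0, 2).
v_1 = A·v_0 = (2, 8).
v_2 = A·v_1 = (4, 36).

v_2 = (4, 36)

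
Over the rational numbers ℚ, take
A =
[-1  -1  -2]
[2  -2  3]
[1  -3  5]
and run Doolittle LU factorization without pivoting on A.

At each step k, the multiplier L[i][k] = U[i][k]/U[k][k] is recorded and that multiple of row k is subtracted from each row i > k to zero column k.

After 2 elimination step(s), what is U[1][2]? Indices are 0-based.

k=0: U[0][0]=-1
  eliminate (1,0): mult=-2, new row 1: (0, -4, -1); set L[1][0]=-2
  eliminate (2,0): mult=-1, new row 2: (0, -4, 3); set L[2][0]=-1
k=1: U[1][1]=-4
  eliminate (2,1): mult=1, new row 2: (0, 0, 4); set L[2][1]=1

U[1][2] = -1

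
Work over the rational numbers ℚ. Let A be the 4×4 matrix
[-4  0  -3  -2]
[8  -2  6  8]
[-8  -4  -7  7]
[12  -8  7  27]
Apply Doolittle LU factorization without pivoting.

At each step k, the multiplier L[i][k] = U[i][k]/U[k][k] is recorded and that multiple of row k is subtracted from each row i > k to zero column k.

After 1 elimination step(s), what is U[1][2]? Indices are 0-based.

U[1][2] = 0

k=0: U[0][0]=-4
  eliminate (1,0): mult=-2, new row 1: (0, -2, 0, 4); set L[1][0]=-2
  eliminate (2,0): mult=2, new row 2: (0, -4, -1, 11); set L[2][0]=2
  eliminate (3,0): mult=-3, new row 3: (0, -8, -2, 21); set L[3][0]=-3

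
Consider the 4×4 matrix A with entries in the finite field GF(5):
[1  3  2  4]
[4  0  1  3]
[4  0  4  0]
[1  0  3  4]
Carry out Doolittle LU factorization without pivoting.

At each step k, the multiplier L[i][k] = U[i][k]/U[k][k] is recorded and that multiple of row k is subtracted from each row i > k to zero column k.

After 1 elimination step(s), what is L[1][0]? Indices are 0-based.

L[1][0] = 4

k=0: U[0][0]=1
  eliminate (1,0): mult=4, new row 1: (0, 3, 3, 2); set L[1][0]=4
  eliminate (2,0): mult=4, new row 2: (0, 3, 1, 4); set L[2][0]=4
  eliminate (3,0): mult=1, new row 3: (0, 2, 1, 0); set L[3][0]=1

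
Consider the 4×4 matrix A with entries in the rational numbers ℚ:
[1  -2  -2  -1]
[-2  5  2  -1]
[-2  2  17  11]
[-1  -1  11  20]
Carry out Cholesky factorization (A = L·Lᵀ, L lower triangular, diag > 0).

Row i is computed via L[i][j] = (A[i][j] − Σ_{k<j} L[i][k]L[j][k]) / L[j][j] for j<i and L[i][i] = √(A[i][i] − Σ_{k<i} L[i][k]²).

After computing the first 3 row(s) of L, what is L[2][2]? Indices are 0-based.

Step 1: L[0][0] = √(1) = 1.
  L[1][0] = (-2) / L[0][0] = -2.
Step 2: L[1][1] = √(1) = 1.
  L[2][0] = (-2) / L[0][0] = -2.
  L[2][1] = (-2) / L[1][1] = -2.
Step 3: L[2][2] = √(9) = 3.

L[2][2] = 3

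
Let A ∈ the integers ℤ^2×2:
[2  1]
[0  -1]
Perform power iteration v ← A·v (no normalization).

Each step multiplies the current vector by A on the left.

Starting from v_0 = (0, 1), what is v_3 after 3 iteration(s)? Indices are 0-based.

v_3 = (3, -1)

v_0 = (0, 1).
v_1 = A·v_0 = (1, -1).
v_2 = A·v_1 = (1, 1).
v_3 = A·v_2 = (3, -1).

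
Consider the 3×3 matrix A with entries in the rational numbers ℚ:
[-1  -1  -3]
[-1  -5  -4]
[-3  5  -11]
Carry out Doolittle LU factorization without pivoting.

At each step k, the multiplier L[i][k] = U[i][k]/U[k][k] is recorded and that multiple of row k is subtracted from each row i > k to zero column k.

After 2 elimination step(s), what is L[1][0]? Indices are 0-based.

Step 1: pivot at (0,0) is -1.
  row1 ← row1 − (1)·row0  ⇒  L[1][0]=1, U row1=(0, -4, -1)
  row2 ← row2 − (3)·row0  ⇒  L[2][0]=3, U row2=(0, 8, -2)
Step 2: pivot at (1,1) is -4.
  row2 ← row2 − (-2)·row1  ⇒  L[2][1]=-2, U row2=(0, 0, -4)

L[1][0] = 1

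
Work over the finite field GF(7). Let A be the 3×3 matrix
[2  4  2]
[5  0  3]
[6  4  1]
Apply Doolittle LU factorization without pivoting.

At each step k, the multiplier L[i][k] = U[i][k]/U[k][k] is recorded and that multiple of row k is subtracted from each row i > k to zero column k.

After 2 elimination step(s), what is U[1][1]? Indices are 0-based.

[col 0] pivot 2
  R1 -= 6*R0 → (0, 4, 5)  (L[1][0] := 6)
  R2 -= 3*R0 → (0, 6, 2)  (L[2][0] := 3)
[col 1] pivot 4
  R2 -= 5*R1 → (0, 0, 5)  (L[2][1] := 5)

U[1][1] = 4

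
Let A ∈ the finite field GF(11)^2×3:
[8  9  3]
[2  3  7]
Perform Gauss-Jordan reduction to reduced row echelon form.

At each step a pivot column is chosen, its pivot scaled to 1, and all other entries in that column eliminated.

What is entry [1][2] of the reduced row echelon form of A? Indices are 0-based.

pivot(0,0)=8: scale R0 → (1, 8, 10)
  clear (1,0): R1 −= (2)R0 → (0, 9, 9)
pivot(1,1)=9: scale R1 → (0, 1, 1)
  clear (0,1): R0 −= (8)R1 → (1, 0, 2)

M[1][2] = 1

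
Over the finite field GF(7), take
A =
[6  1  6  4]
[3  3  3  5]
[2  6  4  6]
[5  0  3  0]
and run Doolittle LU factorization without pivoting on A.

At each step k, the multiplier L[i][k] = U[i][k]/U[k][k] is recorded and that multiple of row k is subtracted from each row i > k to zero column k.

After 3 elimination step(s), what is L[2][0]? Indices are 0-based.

Step 1: pivot at (0,0) is 6.
  row1 ← row1 − (4)·row0  ⇒  L[1][0]=4, U row1=(0, 6, 0, 3)
  row2 ← row2 − (5)·row0  ⇒  L[2][0]=5, U row2=(0, 1, 2, 0)
  row3 ← row3 − (2)·row0  ⇒  L[3][0]=2, U row3=(0, 5, 5, 6)
Step 2: pivot at (1,1) is 6.
  row2 ← row2 − (6)·row1  ⇒  L[2][1]=6, U row2=(0, 0, 2, 3)
  row3 ← row3 − (2)·row1  ⇒  L[3][1]=2, U row3=(0, 0, 5, 0)
Step 3: pivot at (2,2) is 2.
  row3 ← row3 − (6)·row2  ⇒  L[3][2]=6, U row3=(0, 0, 0, 3)

L[2][0] = 5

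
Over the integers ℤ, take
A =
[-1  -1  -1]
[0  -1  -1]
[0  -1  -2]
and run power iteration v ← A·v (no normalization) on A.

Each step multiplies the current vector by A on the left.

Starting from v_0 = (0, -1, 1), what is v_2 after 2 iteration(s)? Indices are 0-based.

v_2 = (1, 1, 2)

v_0 = (0, -1, 1).
v_1 = A·v_0 = (0, 0, -1).
v_2 = A·v_1 = (1, 1, 2).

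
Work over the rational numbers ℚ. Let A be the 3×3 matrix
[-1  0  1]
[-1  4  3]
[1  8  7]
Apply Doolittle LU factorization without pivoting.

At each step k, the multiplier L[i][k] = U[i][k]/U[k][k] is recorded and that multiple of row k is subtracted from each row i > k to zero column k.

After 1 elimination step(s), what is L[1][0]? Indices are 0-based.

Step 1: pivot at (0,0) is -1.
  row1 ← row1 − (1)·row0  ⇒  L[1][0]=1, U row1=(0, 4, 2)
  row2 ← row2 − (-1)·row0  ⇒  L[2][0]=-1, U row2=(0, 8, 8)

L[1][0] = 1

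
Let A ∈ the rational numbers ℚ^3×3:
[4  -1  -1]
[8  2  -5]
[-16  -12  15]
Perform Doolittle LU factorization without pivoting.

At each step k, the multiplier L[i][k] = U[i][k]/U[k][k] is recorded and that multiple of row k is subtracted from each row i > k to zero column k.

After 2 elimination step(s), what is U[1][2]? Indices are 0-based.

U[1][2] = -3

Step 1: pivot at (0,0) is 4.
  row1 ← row1 − (2)·row0  ⇒  L[1][0]=2, U row1=(0, 4, -3)
  row2 ← row2 − (-4)·row0  ⇒  L[2][0]=-4, U row2=(0, -16, 11)
Step 2: pivot at (1,1) is 4.
  row2 ← row2 − (-4)·row1  ⇒  L[2][1]=-4, U row2=(0, 0, -1)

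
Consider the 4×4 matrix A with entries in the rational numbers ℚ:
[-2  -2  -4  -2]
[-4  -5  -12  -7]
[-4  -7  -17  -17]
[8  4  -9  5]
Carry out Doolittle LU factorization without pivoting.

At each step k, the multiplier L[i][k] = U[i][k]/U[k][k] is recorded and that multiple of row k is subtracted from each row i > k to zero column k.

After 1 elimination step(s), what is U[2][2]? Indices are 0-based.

U[2][2] = -9

Step 1: pivot at (0,0) is -2.
  row1 ← row1 − (2)·row0  ⇒  L[1][0]=2, U row1=(0, -1, -4, -3)
  row2 ← row2 − (2)·row0  ⇒  L[2][0]=2, U row2=(0, -3, -9, -13)
  row3 ← row3 − (-4)·row0  ⇒  L[3][0]=-4, U row3=(0, -4, -25, -3)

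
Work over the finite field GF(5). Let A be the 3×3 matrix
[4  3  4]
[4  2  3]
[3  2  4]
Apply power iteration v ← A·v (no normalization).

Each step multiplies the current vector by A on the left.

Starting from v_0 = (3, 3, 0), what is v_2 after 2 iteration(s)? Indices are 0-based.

v_2 = (3, 0, 4)

v_0 = (3, 3, 0).
v_1 = A·v_0 = (1, 3, 0).
v_2 = A·v_1 = (3, 0, 4).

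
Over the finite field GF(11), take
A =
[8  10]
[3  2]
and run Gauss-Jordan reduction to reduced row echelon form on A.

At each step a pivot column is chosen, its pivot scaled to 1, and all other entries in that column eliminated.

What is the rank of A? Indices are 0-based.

pivot(0,0)=8: scale R0 → (1, 4)
  clear (1,0): R1 −= (3)R0 → (0, 1)
pivot(1,1)=1: scale R1 → (0, 1)
  clear (0,1): R0 −= (4)R1 → (1, 0)

rank = 2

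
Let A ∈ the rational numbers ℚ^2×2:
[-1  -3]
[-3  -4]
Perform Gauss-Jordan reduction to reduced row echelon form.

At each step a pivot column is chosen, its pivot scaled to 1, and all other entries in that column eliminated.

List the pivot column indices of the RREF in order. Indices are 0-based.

pivot columns: 0, 1

[1] R0 /= -1  ⇒  (1, 3)
     R1 -= -3·R0  ⇒  (0, 5)
[2] R1 /= 5  ⇒  (0, 1)
     R0 -= 3·R1  ⇒  (1, 0)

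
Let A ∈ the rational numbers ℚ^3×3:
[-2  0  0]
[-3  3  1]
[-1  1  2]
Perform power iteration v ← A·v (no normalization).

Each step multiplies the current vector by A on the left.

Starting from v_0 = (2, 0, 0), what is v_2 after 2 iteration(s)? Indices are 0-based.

v_0 = (2, 0, 0).
v_1 = A·v_0 = (-4, -6, -2).
v_2 = A·v_1 = (8, -8, -6).

v_2 = (8, -8, -6)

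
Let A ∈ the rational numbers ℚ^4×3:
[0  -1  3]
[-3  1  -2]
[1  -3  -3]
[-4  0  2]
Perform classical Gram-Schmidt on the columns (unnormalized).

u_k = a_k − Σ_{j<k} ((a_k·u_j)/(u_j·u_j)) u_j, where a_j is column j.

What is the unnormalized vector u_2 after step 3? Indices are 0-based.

Step 1: u_0 = a_0 = (0, -3, 1, -4).
Step 2: u_1 = a_1 − (-3/13)·u_0 = (-1, 4/13, -36/13, -12/13).
Step 3: u_2 = a_2 − (-5/26)·u_0 − (37/125)·u_1 = (412/125, -667/250, -497/250, 188/125).

u_2 = (412/125, -667/250, -497/250, 188/125)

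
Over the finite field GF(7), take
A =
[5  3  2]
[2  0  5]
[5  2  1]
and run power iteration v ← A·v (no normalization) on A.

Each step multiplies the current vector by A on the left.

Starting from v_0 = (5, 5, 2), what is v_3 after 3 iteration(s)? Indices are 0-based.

v_3 = (5, 2, 2)

v_0 = (5, 5, 2).
v_1 = A·v_0 = (2, 6, 2).
v_2 = A·v_1 = (4, 0, 3).
v_3 = A·v_2 = (5, 2, 2).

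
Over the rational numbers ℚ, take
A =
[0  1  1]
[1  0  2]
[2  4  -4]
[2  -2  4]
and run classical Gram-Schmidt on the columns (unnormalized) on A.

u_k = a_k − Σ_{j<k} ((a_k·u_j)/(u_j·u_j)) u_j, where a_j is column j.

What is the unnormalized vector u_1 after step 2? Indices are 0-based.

u_1 = (1, -4/9, 28/9, -26/9)

Step 1: u_0 = a_0 = (0, 1, 2, 2).
Step 2: u_1 = a_1 − (4/9)·u_0 = (1, -4/9, 28/9, -26/9).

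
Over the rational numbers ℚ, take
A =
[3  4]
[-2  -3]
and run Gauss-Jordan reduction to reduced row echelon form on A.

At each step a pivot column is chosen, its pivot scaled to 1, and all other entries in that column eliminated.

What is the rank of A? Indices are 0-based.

[1] R0 /= 3  ⇒  (1, 4/3)
     R1 -= -2·R0  ⇒  (0, -1/3)
[2] R1 /= -1/3  ⇒  (0, 1)
     R0 -= 4/3·R1  ⇒  (1, 0)

rank = 2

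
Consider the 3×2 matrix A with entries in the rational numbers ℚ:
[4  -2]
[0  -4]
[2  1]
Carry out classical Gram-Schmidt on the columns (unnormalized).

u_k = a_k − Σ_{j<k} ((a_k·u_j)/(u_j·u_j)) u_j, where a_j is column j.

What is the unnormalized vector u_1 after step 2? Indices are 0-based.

Step 1: u_0 = a_0 = (4, 0, 2).
Step 2: u_1 = a_1 − (-3/10)·u_0 = (-4/5, -4, 8/5).

u_1 = (-4/5, -4, 8/5)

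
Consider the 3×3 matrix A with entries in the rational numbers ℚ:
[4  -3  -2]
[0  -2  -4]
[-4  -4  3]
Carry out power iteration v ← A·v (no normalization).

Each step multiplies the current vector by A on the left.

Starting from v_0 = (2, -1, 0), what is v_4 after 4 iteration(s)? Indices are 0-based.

v_0 = (2, -1, 0).
v_1 = A·v_0 = (11, 2, -4).
v_2 = A·v_1 = (46, 12, -64).
v_3 = A·v_2 = (276, 232, -424).
v_4 = A·v_3 = (1256, 1232, -3304).

v_4 = (1256, 1232, -3304)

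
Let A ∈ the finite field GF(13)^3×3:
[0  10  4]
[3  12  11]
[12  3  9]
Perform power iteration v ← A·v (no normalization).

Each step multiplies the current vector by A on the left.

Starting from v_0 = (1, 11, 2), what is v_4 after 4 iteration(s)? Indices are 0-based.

v_4 = (3, 4, 1)

v_0 = (1, 11, 2).
v_1 = A·v_0 = (1, 1, 11).
v_2 = A·v_1 = (2, 6, 10).
v_3 = A·v_2 = (9, 6, 2).
v_4 = A·v_3 = (3, 4, 1).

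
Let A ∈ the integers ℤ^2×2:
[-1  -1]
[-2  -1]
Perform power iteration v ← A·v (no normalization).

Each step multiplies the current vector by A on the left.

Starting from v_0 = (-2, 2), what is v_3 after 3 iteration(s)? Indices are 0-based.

v_0 = (-2, 2).
v_1 = A·v_0 = (0, 2).
v_2 = A·v_1 = (-2, -2).
v_3 = A·v_2 = (4, 6).

v_3 = (4, 6)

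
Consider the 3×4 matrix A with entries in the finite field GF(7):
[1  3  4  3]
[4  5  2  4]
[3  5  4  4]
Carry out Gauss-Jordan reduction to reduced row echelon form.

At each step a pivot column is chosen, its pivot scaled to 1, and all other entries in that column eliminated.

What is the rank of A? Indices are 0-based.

rank = 3

pivot(0,0)=1: scale R0 → (1, 3, 4, 3)
  clear (1,0): R1 −= (4)R0 → (0, 0, 0, 6)
  clear (2,0): R2 −= (3)R0 → (0, 3, 6, 2)
pivot(1,1): swap R1↔R2
pivot(1,1)=3: scale R1 → (0, 1, 2, 3)
  clear (0,1): R0 −= (3)R1 → (1, 0, 5, 1)
col 2: no nonzero at/below row 2; advance.
pivot(2,3)=6: scale R2 → (0, 0, 0, 1)
  clear (0,3): R0 −= (1)R2 → (1, 0, 5, 0)
  clear (1,3): R1 −= (3)R2 → (0, 1, 2, 0)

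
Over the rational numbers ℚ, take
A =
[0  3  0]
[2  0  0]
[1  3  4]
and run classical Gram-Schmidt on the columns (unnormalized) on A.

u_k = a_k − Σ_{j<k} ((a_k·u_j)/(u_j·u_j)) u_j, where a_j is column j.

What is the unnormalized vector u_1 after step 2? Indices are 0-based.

Step 1: u_0 = a_0 = (0, 2, 1).
Step 2: u_1 = a_1 − (3/5)·u_0 = (3, -6/5, 12/5).

u_1 = (3, -6/5, 12/5)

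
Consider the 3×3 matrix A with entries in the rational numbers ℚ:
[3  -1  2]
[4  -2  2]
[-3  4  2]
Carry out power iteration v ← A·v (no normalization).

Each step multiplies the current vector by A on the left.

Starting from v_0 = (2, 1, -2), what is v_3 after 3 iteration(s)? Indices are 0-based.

v_0 = (2, 1, -2).
v_1 = A·v_0 = (1, 2, -6).
v_2 = A·v_1 = (-11, -12, -7).
v_3 = A·v_2 = (-35, -34, -29).

v_3 = (-35, -34, -29)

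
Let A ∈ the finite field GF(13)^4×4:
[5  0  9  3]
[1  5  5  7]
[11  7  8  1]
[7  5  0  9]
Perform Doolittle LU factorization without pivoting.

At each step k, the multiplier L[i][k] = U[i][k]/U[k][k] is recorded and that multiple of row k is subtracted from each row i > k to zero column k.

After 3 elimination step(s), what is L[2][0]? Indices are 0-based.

L[2][0] = 10

Step 1: pivot at (0,0) is 5.
  row1 ← row1 − (8)·row0  ⇒  L[1][0]=8, U row1=(0, 5, 11, 9)
  row2 ← row2 − (10)·row0  ⇒  L[2][0]=10, U row2=(0, 7, 9, 10)
  row3 ← row3 − (4)·row0  ⇒  L[3][0]=4, U row3=(0, 5, 3, 10)
Step 2: pivot at (1,1) is 5.
  row2 ← row2 − (4)·row1  ⇒  L[2][1]=4, U row2=(0, 0, 4, 0)
  row3 ← row3 − (1)·row1  ⇒  L[3][1]=1, U row3=(0, 0, 5, 1)
Step 3: pivot at (2,2) is 4.
  row3 ← row3 − (11)·row2  ⇒  L[3][2]=11, U row3=(0, 0, 0, 1)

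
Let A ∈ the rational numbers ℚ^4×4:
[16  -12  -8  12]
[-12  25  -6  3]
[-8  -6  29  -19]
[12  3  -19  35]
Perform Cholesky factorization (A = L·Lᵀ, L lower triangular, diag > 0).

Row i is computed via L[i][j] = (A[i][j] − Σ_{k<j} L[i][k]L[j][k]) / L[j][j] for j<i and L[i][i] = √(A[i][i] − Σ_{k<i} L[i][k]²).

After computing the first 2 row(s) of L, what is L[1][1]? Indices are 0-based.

Step 1: L[0][0] = √(16) = 4.
  L[1][0] = (-12) / L[0][0] = -3.
Step 2: L[1][1] = √(16) = 4.

L[1][1] = 4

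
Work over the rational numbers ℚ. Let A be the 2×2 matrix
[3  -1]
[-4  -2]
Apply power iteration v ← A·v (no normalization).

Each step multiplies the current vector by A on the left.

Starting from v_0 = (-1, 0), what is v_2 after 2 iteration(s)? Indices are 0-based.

v_0 = (-1, 0).
v_1 = A·v_0 = (-3, 4).
v_2 = A·v_1 = (-13, 4).

v_2 = (-13, 4)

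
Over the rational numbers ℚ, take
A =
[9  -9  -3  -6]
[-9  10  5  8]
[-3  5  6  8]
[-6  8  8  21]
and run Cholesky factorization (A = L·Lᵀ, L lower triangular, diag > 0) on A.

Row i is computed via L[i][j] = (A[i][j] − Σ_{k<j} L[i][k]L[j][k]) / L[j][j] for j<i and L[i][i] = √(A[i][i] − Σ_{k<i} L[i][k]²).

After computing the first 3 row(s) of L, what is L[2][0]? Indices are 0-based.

Step 1: L[0][0] = √(9) = 3.
  L[1][0] = (-9) / L[0][0] = -3.
Step 2: L[1][1] = √(1) = 1.
  L[2][0] = (-3) / L[0][0] = -1.
  L[2][1] = (2) / L[1][1] = 2.
Step 3: L[2][2] = √(1) = 1.

L[2][0] = -1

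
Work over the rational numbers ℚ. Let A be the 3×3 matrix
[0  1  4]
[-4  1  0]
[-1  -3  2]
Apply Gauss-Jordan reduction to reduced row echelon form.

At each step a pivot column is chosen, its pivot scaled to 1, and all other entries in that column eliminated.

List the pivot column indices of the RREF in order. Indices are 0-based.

[1] R0 <-> R1
[1] R0 /= -4  ⇒  (1, -1/4, 0)
     R2 -= -1·R0  ⇒  (0, -13/4, 2)
[2] R1 /= 1  ⇒  (0, 1, 4)
     R0 -= -1/4·R1  ⇒  (1, 0, 1)
     R2 -= -13/4·R1  ⇒  (0, 0, 15)
[3] R2 /= 15  ⇒  (0, 0, 1)
     R0 -= 1·R2  ⇒  (1, 0, 0)
     R1 -= 4·R2  ⇒  (0, 1, 0)

pivot columns: 0, 1, 2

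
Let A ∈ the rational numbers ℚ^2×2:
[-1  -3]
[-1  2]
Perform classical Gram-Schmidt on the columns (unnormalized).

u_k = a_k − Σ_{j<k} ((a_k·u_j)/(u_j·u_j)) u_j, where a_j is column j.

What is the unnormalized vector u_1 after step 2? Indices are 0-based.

Step 1: u_0 = a_0 = (-1, -1).
Step 2: u_1 = a_1 − (1/2)·u_0 = (-5/2, 5/2).

u_1 = (-5/2, 5/2)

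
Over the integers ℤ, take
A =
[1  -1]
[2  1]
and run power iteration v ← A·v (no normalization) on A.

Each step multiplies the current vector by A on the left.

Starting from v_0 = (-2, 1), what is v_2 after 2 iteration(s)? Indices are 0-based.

v_2 = (0, -9)

v_0 = (-2, 1).
v_1 = A·v_0 = (-3, -3).
v_2 = A·v_1 = (0, -9).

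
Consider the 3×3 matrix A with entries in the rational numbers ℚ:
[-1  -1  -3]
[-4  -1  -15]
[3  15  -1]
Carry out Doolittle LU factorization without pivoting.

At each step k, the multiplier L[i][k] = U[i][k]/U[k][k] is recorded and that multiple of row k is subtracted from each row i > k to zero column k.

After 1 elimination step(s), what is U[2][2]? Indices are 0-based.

U[2][2] = -10

Step 1: pivot at (0,0) is -1.
  row1 ← row1 − (4)·row0  ⇒  L[1][0]=4, U row1=(0, 3, -3)
  row2 ← row2 − (-3)·row0  ⇒  L[2][0]=-3, U row2=(0, 12, -10)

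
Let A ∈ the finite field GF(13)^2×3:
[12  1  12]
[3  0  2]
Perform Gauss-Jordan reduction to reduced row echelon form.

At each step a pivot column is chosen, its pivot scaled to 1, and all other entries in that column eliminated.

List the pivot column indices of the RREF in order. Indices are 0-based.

pivot columns: 0, 1

step 1: normalize row 0 (÷12) = (1, 12, 1)
  row 1: subtract 3×row0 = (0, 3, 12)
step 2: normalize row 1 (÷3) = (0, 1, 4)
  row 0: subtract 12×row1 = (1, 0, 5)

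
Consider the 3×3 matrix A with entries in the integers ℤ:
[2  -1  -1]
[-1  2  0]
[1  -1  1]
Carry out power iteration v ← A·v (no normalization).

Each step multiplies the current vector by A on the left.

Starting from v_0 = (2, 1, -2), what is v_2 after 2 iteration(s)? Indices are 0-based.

v_0 = (2, 1, -2).
v_1 = A·v_0 = (5, 0, -1).
v_2 = A·v_1 = (11, -5, 4).

v_2 = (11, -5, 4)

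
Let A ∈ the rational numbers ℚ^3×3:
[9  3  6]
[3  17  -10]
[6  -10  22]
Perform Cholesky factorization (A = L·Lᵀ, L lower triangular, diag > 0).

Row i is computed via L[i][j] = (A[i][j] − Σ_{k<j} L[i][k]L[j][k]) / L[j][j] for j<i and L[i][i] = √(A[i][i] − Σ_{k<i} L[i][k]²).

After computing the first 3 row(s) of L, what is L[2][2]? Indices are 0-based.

L[2][2] = 3

Step 1: L[0][0] = √(9) = 3.
  L[1][0] = (3) / L[0][0] = 1.
Step 2: L[1][1] = √(16) = 4.
  L[2][0] = (6) / L[0][0] = 2.
  L[2][1] = (-12) / L[1][1] = -3.
Step 3: L[2][2] = √(9) = 3.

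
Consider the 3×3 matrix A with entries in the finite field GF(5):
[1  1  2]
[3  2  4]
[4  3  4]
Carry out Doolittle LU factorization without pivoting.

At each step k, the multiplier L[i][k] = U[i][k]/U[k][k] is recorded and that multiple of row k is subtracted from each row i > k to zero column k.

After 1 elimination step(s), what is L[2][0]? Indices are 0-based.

Step 1: pivot at (0,0) is 1.
  row1 ← row1 − (3)·row0  ⇒  L[1][0]=3, U row1=(0, 4, 3)
  row2 ← row2 − (4)·row0  ⇒  L[2][0]=4, U row2=(0, 4, 1)

L[2][0] = 4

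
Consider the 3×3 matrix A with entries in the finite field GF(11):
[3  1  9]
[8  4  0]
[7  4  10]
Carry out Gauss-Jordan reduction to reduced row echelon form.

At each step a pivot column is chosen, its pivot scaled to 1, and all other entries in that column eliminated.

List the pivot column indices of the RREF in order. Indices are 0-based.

pivot columns: 0, 1, 2

step 1: normalize row 0 (÷3) = (1, 4, 3)
  row 1: subtract 8×row0 = (0, 5, 9)
  row 2: subtract 7×row0 = (0, 9, 0)
step 2: normalize row 1 (÷5) = (0, 1, 4)
  row 0: subtract 4×row1 = (1, 0, 9)
  row 2: subtract 9×row1 = (0, 0, 8)
step 3: normalize row 2 (÷8) = (0, 0, 1)
  row 0: subtract 9×row2 = (1, 0, 0)
  row 1: subtract 4×row2 = (0, 1, 0)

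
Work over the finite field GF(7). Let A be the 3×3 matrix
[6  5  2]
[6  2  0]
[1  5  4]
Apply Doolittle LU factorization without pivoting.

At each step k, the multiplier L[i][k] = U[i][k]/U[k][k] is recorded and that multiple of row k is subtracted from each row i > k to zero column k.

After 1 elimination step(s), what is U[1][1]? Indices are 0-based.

U[1][1] = 4

k=0: U[0][0]=6
  eliminate (1,0): mult=1, new row 1: (0, 4, 5); set L[1][0]=1
  eliminate (2,0): mult=6, new row 2: (0, 3, 6); set L[2][0]=6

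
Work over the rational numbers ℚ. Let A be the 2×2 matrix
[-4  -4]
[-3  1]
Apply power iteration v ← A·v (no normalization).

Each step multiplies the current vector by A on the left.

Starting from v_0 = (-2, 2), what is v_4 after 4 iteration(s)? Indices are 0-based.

v_4 = (-800, -184)

v_0 = (-2, 2).
v_1 = A·v_0 = (0, 8).
v_2 = A·v_1 = (-32, 8).
v_3 = A·v_2 = (96, 104).
v_4 = A·v_3 = (-800, -184).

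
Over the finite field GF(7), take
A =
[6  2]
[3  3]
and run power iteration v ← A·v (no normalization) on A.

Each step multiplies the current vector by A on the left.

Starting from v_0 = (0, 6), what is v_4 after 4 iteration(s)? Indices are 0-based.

v_0 = (0, 6).
v_1 = A·v_0 = (5, 4).
v_2 = A·v_1 = (3, 6).
v_3 = A·v_2 = (2, 6).
v_4 = A·v_3 = (3, 3).

v_4 = (3, 3)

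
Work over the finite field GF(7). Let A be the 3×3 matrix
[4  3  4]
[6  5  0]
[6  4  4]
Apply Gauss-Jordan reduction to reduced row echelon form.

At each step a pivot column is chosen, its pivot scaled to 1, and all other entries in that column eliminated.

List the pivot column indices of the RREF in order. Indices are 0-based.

pivot columns: 0, 1, 2

step 1: normalize row 0 (÷4) = (1, 6, 1)
  row 1: subtract 6×row0 = (0, 4, 1)
  row 2: subtract 6×row0 = (0, 3, 5)
step 2: normalize row 1 (÷4) = (0, 1, 2)
  row 0: subtract 6×row1 = (1, 0, 3)
  row 2: subtract 3×row1 = (0, 0, 6)
step 3: normalize row 2 (÷6) = (0, 0, 1)
  row 0: subtract 3×row2 = (1, 0, 0)
  row 1: subtract 2×row2 = (0, 1, 0)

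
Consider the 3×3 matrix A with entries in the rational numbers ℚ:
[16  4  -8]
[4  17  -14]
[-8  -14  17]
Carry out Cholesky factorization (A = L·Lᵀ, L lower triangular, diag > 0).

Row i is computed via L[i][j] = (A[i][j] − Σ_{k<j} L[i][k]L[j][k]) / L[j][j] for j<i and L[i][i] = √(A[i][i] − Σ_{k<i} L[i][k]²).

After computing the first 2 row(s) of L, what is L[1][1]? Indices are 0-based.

L[1][1] = 4

Step 1: L[0][0] = √(16) = 4.
  L[1][0] = (4) / L[0][0] = 1.
Step 2: L[1][1] = √(16) = 4.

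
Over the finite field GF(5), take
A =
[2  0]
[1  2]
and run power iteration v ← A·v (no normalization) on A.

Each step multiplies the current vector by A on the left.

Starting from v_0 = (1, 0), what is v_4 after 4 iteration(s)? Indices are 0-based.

v_0 = (1, 0).
v_1 = A·v_0 = (2, 1).
v_2 = A·v_1 = (4, 4).
v_3 = A·v_2 = (3, 2).
v_4 = A·v_3 = (1, 2).

v_4 = (1, 2)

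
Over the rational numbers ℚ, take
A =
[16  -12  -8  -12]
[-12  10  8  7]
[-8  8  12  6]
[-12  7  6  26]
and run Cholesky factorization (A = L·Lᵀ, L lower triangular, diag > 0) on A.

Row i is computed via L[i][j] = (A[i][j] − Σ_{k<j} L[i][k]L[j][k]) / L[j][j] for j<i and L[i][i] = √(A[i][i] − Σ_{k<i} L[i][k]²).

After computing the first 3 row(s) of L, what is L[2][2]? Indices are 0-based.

L[2][2] = 2

Step 1: L[0][0] = √(16) = 4.
  L[1][0] = (-12) / L[0][0] = -3.
Step 2: L[1][1] = √(1) = 1.
  L[2][0] = (-8) / L[0][0] = -2.
  L[2][1] = (2) / L[1][1] = 2.
Step 3: L[2][2] = √(4) = 2.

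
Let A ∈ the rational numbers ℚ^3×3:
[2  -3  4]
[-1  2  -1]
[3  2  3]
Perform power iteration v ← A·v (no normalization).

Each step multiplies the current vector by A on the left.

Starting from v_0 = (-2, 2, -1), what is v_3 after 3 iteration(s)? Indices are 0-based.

v_0 = (-2, 2, -1).
v_1 = A·v_0 = (-14, 7, -5).
v_2 = A·v_1 = (-69, 33, -43).
v_3 = A·v_2 = (-409, 178, -270).

v_3 = (-409, 178, -270)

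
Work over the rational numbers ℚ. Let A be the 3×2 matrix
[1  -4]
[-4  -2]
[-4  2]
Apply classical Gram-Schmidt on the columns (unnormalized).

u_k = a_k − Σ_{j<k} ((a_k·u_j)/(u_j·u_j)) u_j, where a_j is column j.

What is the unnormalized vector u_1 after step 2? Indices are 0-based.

u_1 = (-128/33, -82/33, 50/33)

Step 1: u_0 = a_0 = (1, -4, -4).
Step 2: u_1 = a_1 − (-4/33)·u_0 = (-128/33, -82/33, 50/33).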